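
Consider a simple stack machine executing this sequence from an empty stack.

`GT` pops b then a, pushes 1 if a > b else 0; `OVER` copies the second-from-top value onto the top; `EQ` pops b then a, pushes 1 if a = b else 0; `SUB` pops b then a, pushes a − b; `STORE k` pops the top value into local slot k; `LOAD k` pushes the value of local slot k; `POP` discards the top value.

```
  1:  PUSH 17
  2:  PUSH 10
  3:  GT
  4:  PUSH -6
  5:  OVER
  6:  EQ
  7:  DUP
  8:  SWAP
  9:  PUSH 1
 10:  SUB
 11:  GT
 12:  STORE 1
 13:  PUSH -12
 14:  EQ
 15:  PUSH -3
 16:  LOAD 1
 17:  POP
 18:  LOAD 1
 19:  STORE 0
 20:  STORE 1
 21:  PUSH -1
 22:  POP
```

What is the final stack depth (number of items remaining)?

PUSH 17  : [17]
PUSH 10  : [17, 10]
GT       : [1]
PUSH -6  : [1, -6]
OVER     : [1, -6, 1]
EQ       : [1, 0]
DUP      : [1, 0, 0]
SWAP     : [1, 0, 0]
PUSH 1   : [1, 0, 0, 1]
SUB      : [1, 0, -1]
GT       : [1, 1]
STORE 1  : [1]
PUSH -12 : [1, -12]
EQ       : [0]
PUSH -3  : [0, -3]
LOAD 1   : [0, -3, 1]
POP      : [0, -3]
LOAD 1   : [0, -3, 1]
STORE 0  : [0, -3]
STORE 1  : [0]
PUSH -1  : [0, -1]
POP      : [0]

1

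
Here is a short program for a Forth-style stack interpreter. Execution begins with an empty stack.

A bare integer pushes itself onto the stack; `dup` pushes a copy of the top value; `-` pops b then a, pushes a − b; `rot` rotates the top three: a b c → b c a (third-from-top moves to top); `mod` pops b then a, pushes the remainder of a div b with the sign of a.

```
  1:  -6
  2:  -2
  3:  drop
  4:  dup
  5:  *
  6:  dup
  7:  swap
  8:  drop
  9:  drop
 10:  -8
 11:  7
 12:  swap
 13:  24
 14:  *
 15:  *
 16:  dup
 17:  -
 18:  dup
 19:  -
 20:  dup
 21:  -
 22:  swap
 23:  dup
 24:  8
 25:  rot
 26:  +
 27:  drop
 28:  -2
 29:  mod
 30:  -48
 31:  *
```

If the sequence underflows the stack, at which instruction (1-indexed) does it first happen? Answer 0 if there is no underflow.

-6   -> -6
-2   -> -6 -2
drop -> -6
dup  -> -6 -6
*    -> 36
dup  -> 36 36
swap -> 36 36
drop -> 36
drop -> (empty)
-8   -> -8
7    -> -8 7
swap -> 7 -8
24   -> 7 -8 24
*    -> 7 -192
*    -> -1344
dup  -> -1344 -1344
-    -> 0
dup  -> 0 0
-    -> 0
dup  -> 0 0
-    -> 0
swap  — needs 2 operands, stack has 1 → underflow

22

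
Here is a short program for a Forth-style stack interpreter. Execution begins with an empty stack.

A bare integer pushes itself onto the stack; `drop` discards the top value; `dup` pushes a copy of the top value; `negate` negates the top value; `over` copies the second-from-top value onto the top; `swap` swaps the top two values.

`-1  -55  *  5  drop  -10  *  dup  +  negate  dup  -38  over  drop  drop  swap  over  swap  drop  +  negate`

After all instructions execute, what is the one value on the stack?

-1     : -1
-55    : -1 -55
*      : 55
5      : 55 5
drop   : 55
-10    : 55 -10
*      : -550
dup    : -550 -550
+      : -1100
negate : 1100
dup    : 1100 1100
-38    : 1100 1100 -38
over   : 1100 1100 -38 1100
drop   : 1100 1100 -38
drop   : 1100 1100
swap   : 1100 1100
over   : 1100 1100 1100
swap   : 1100 1100 1100
drop   : 1100 1100
+      : 2200
negate : -2200

-2200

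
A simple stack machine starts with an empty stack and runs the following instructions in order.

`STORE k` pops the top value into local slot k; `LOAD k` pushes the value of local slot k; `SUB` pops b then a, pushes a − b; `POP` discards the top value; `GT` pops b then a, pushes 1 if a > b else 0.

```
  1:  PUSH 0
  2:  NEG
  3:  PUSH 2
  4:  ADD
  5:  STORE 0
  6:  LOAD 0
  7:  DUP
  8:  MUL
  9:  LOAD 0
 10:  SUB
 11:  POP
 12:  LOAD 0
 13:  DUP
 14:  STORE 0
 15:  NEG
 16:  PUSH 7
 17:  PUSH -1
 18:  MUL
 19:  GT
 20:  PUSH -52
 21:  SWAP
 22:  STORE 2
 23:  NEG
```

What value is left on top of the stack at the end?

52

PUSH 0   -> [0]
NEG      -> [0]
PUSH 2   -> [0, 2]
ADD      -> [2]
STORE 0  -> []
LOAD 0   -> [2]
DUP      -> [2, 2]
MUL      -> [4]
LOAD 0   -> [4, 2]
SUB      -> [2]
POP      -> []
LOAD 0   -> [2]
DUP      -> [2, 2]
STORE 0  -> [2]
NEG      -> [-2]
PUSH 7   -> [-2, 7]
PUSH -1  -> [-2, 7, -1]
MUL      -> [-2, -7]
GT       -> [1]
PUSH -52 -> [1, -52]
SWAP     -> [-52, 1]
STORE 2  -> [-52]
NEG      -> [52]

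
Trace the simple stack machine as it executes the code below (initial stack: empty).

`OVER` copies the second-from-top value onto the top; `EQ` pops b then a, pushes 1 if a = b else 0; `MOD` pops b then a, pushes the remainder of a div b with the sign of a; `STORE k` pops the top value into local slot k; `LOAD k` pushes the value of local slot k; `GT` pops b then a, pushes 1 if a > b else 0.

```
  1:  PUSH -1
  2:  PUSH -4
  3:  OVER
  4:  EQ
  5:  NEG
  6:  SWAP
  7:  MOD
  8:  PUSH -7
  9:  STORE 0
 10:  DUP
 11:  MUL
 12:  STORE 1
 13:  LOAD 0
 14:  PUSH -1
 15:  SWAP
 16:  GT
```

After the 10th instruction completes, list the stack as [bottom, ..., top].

[0, 0]

PUSH -1  -1
PUSH -4  -1 -4
OVER     -1 -4 -1
EQ       -1 0
NEG      -1 0
SWAP     0 -1
MOD      0
PUSH -7  0 -7
STORE 0  0
DUP      0 0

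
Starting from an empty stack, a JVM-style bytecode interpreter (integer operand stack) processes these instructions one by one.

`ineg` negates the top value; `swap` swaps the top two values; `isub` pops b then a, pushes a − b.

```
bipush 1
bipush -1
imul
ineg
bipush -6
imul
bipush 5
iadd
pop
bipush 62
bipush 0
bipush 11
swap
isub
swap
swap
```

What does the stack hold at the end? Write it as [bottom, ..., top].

bipush 1  → 1
bipush -1 → 1 -1
imul      → -1
ineg      → 1
bipush -6 → 1 -6
imul      → -6
bipush 5  → -6 5
iadd      → -1
pop       → (empty)
bipush 62 → 62
bipush 0  → 62 0
bipush 11 → 62 0 11
swap      → 62 11 0
isub      → 62 11
swap      → 11 62
swap      → 62 11

[62, 11]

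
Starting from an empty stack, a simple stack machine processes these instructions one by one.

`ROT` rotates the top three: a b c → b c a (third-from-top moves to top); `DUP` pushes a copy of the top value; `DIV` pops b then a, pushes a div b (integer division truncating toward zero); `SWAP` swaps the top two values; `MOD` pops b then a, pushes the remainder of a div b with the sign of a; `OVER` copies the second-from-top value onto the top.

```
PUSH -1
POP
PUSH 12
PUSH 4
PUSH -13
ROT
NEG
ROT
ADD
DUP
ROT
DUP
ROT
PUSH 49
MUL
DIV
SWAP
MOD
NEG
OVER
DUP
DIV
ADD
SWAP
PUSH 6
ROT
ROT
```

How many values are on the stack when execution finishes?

3

PUSH -1  -> -1
POP      -> (empty)
PUSH 12  -> 12
PUSH 4   -> 12 4
PUSH -13 -> 12 4 -13
ROT      -> 4 -13 12
NEG      -> 4 -13 -12
ROT      -> -13 -12 4
ADD      -> -13 -8
DUP      -> -13 -8 -8
ROT      -> -8 -8 -13
DUP      -> -8 -8 -13 -13
ROT      -> -8 -13 -13 -8
PUSH 49  -> -8 -13 -13 -8 49
MUL      -> -8 -13 -13 -392
DIV      -> -8 -13 0
SWAP     -> -8 0 -13
MOD      -> -8 0
NEG      -> -8 0
OVER     -> -8 0 -8
DUP      -> -8 0 -8 -8
DIV      -> -8 0 1
ADD      -> -8 1
SWAP     -> 1 -8
PUSH 6   -> 1 -8 6
ROT      -> -8 6 1
ROT      -> 6 1 -8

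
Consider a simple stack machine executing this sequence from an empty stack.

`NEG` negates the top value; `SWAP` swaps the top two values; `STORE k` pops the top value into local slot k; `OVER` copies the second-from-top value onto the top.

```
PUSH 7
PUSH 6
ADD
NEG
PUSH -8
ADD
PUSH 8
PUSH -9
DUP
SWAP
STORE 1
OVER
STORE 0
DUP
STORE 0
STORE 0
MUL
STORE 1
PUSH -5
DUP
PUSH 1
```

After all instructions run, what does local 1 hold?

PUSH 7  : [7]
PUSH 6  : [7, 6]
ADD     : [13]
NEG     : [-13]
PUSH -8 : [-13, -8]
ADD     : [-21]
PUSH 8  : [-21, 8]
PUSH -9 : [-21, 8, -9]
DUP     : [-21, 8, -9, -9]
SWAP    : [-21, 8, -9, -9]
STORE 1 : [-21, 8, -9]
OVER    : [-21, 8, -9, 8]
STORE 0 : [-21, 8, -9]
DUP     : [-21, 8, -9, -9]
STORE 0 : [-21, 8, -9]
STORE 0 : [-21, 8]
MUL     : [-168]
STORE 1 : []
PUSH -5 : [-5]
DUP     : [-5, -5]
PUSH 1  : [-5, -5, 1]

-168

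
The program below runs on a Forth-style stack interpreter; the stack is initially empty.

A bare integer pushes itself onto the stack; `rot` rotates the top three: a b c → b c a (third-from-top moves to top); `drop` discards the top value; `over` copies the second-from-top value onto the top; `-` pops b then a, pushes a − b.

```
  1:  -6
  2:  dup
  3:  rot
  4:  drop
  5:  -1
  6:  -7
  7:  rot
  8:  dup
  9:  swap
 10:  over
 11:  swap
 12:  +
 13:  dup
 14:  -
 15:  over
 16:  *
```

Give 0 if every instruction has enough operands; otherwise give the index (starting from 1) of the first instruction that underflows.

3

-6   [-6]
dup  [-6, -6]
rot  — needs 3 operands, stack has 2 → underflow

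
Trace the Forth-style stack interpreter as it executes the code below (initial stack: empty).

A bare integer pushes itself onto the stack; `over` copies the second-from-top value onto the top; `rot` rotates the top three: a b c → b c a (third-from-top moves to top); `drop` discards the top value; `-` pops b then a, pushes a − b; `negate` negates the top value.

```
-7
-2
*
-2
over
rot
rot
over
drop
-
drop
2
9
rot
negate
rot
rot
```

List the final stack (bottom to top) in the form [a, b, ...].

[-14, 2, 9]

-7     → -7
-2     → -7 -2
*      → 14
-2     → 14 -2
over   → 14 -2 14
rot    → -2 14 14
rot    → 14 14 -2
over   → 14 14 -2 14
drop   → 14 14 -2
-      → 14 16
drop   → 14
2      → 14 2
9      → 14 2 9
rot    → 2 9 14
negate → 2 9 -14
rot    → 9 -14 2
rot    → -14 2 9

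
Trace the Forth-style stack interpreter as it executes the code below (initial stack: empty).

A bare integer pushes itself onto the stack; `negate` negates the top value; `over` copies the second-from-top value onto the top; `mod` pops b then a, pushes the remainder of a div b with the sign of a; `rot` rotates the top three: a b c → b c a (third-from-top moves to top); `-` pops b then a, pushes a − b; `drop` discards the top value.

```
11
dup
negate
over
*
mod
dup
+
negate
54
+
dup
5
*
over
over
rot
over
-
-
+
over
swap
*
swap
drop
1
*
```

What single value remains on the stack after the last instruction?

11     : [11]
dup    : [11, 11]
negate : [11, -11]
over   : [11, -11, 11]
*      : [11, -121]
mod    : [11]
dup    : [11, 11]
+      : [22]
negate : [-22]
54     : [-22, 54]
+      : [32]
dup    : [32, 32]
5      : [32, 32, 5]
*      : [32, 160]
over   : [32, 160, 32]
over   : [32, 160, 32, 160]
rot    : [32, 32, 160, 160]
over   : [32, 32, 160, 160, 160]
-      : [32, 32, 160, 0]
-      : [32, 32, 160]
+      : [32, 192]
over   : [32, 192, 32]
swap   : [32, 32, 192]
*      : [32, 6144]
swap   : [6144, 32]
drop   : [6144]
1      : [6144, 1]
*      : [6144]

6144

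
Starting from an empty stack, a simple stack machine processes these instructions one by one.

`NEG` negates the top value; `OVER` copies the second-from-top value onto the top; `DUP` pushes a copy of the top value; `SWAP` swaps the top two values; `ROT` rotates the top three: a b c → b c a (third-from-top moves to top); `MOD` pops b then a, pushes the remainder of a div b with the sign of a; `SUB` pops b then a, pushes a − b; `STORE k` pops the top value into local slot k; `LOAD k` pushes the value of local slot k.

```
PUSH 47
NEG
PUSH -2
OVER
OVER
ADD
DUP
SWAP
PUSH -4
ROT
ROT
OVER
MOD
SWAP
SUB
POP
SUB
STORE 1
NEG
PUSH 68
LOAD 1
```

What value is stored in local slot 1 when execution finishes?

2

PUSH 47  47
NEG      -47
PUSH -2  -47 -2
OVER     -47 -2 -47
OVER     -47 -2 -47 -2
ADD      -47 -2 -49
DUP      -47 -2 -49 -49
SWAP     -47 -2 -49 -49
PUSH -4  -47 -2 -49 -49 -4
ROT      -47 -2 -49 -4 -49
ROT      -47 -2 -4 -49 -49
OVER     -47 -2 -4 -49 -49 -49
MOD      -47 -2 -4 -49 0
SWAP     -47 -2 -4 0 -49
SUB      -47 -2 -4 49
POP      -47 -2 -4
SUB      -47 2
STORE 1  -47
NEG      47
PUSH 68  47 68
LOAD 1   47 68 2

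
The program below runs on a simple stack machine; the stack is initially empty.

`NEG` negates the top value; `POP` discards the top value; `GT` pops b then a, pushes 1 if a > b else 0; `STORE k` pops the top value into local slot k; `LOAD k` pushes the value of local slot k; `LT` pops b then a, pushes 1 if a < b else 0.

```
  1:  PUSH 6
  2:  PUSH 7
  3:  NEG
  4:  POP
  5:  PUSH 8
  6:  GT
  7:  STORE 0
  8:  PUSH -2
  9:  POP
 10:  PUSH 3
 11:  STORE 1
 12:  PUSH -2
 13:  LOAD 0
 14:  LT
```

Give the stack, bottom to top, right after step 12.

[-2]

PUSH 6  : [6]
PUSH 7  : [6, 7]
NEG     : [6, -7]
POP     : [6]
PUSH 8  : [6, 8]
GT      : [0]
STORE 0 : []
PUSH -2 : [-2]
POP     : []
PUSH 3  : [3]
STORE 1 : []
PUSH -2 : [-2]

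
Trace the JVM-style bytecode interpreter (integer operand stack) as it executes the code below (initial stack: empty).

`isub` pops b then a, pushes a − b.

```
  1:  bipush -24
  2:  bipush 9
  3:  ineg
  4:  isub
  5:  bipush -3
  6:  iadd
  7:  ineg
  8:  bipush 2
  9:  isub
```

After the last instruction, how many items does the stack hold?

bipush -24 → -24
bipush 9   → -24 9
ineg       → -24 -9
isub       → -15
bipush -3  → -15 -3
iadd       → -18
ineg       → 18
bipush 2   → 18 2
isub       → 16

1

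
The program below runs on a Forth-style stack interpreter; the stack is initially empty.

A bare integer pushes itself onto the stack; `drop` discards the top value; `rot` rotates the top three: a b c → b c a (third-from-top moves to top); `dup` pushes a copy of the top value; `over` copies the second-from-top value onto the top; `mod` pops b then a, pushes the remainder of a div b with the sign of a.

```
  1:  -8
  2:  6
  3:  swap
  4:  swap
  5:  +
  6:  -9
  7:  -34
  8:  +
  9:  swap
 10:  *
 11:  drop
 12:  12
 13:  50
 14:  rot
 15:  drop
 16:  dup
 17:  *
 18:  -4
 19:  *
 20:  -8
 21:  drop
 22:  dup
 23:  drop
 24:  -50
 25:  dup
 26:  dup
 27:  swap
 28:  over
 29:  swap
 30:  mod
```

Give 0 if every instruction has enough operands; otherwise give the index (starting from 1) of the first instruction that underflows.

14

-8   : -8
6    : -8 6
swap : 6 -8
swap : -8 6
+    : -2
-9   : -2 -9
-34  : -2 -9 -34
+    : -2 -43
swap : -43 -2
*    : 86
drop : (empty)
12   : 12
50   : 12 50
rot  — needs 3 operands, stack has 2 → underflow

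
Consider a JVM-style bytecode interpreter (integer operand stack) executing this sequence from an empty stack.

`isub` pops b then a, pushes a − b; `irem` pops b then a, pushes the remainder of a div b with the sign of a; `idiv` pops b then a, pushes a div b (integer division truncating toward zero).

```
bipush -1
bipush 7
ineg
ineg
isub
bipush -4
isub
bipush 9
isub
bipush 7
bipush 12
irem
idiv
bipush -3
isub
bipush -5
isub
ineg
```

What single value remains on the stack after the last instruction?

bipush -1 -> [-1]
bipush 7  -> [-1, 7]
ineg      -> [-1, -7]
ineg      -> [-1, 7]
isub      -> [-8]
bipush -4 -> [-8, -4]
isub      -> [-4]
bipush 9  -> [-4, 9]
isub      -> [-13]
bipush 7  -> [-13, 7]
bipush 12 -> [-13, 7, 12]
irem      -> [-13, 7]
idiv      -> [-1]
bipush -3 -> [-1, -3]
isub      -> [2]
bipush -5 -> [2, -5]
isub      -> [7]
ineg      -> [-7]

-7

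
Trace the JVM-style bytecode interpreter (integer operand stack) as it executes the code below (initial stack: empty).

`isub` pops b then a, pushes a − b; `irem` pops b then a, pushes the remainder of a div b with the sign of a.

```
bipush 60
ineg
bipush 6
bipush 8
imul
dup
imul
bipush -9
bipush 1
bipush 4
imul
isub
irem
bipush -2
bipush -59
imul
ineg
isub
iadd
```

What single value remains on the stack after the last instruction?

61

bipush 60  → [60]
ineg       → [-60]
bipush 6   → [-60, 6]
bipush 8   → [-60, 6, 8]
imul       → [-60, 48]
dup        → [-60, 48, 48]
imul       → [-60, 2304]
bipush -9  → [-60, 2304, -9]
bipush 1   → [-60, 2304, -9, 1]
bipush 4   → [-60, 2304, -9, 1, 4]
imul       → [-60, 2304, -9, 4]
isub       → [-60, 2304, -13]
irem       → [-60, 3]
bipush -2  → [-60, 3, -2]
bipush -59 → [-60, 3, -2, -59]
imul       → [-60, 3, 118]
ineg       → [-60, 3, -118]
isub       → [-60, 121]
iadd       → [61]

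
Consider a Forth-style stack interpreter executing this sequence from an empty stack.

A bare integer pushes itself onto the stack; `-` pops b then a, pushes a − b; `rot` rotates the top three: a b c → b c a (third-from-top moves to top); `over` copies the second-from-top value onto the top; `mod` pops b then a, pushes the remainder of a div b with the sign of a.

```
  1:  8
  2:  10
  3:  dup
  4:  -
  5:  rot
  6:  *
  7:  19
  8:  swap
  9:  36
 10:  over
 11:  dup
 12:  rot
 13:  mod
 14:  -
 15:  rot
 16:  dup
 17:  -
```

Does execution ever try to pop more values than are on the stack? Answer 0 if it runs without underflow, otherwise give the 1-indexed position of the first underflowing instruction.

8   : [8]
10  : [8, 10]
dup : [8, 10, 10]
-   : [8, 0]
rot  — needs 3 operands, stack has 2 → underflow

5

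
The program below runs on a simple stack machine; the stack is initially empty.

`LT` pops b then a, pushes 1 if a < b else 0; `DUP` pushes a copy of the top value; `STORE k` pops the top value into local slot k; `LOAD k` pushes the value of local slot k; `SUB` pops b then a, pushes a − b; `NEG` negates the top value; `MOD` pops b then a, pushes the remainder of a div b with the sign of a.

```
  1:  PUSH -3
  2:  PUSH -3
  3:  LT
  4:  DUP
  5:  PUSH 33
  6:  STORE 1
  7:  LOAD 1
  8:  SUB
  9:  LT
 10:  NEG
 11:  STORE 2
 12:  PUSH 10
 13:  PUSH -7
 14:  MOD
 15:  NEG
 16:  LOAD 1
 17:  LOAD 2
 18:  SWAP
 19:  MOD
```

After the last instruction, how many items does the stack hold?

PUSH -3 : -3
PUSH -3 : -3 -3
LT      : 0
DUP     : 0 0
PUSH 33 : 0 0 33
STORE 1 : 0 0
LOAD 1  : 0 0 33
SUB     : 0 -33
LT      : 0
NEG     : 0
STORE 2 : (empty)
PUSH 10 : 10
PUSH -7 : 10 -7
MOD     : 3
NEG     : -3
LOAD 1  : -3 33
LOAD 2  : -3 33 0
SWAP    : -3 0 33
MOD     : -3 0

2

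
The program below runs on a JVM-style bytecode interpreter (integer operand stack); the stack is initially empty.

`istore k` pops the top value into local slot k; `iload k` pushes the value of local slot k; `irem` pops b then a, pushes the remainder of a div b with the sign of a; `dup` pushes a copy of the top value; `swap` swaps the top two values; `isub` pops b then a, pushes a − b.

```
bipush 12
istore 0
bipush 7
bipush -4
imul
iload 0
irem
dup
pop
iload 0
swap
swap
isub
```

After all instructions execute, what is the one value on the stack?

-16

bipush 12 : [12]
istore 0  : []
bipush 7  : [7]
bipush -4 : [7, -4]
imul      : [-28]
iload 0   : [-28, 12]
irem      : [-4]
dup       : [-4, -4]
pop       : [-4]
iload 0   : [-4, 12]
swap      : [12, -4]
swap      : [-4, 12]
isub      : [-16]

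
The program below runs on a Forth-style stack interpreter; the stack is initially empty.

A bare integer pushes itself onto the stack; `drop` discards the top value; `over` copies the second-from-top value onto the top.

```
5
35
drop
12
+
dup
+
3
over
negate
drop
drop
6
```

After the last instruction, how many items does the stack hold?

2

5      -> [5]
35     -> [5, 35]
drop   -> [5]
12     -> [5, 12]
+      -> [17]
dup    -> [17, 17]
+      -> [34]
3      -> [34, 3]
over   -> [34, 3, 34]
negate -> [34, 3, -34]
drop   -> [34, 3]
drop   -> [34]
6      -> [34, 6]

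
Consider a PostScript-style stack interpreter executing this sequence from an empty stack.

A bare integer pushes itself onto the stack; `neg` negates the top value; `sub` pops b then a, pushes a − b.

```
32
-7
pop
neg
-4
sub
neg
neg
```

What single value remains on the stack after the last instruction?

-28

32   32
-7   32 -7
pop  32
neg  -32
-4   -32 -4
sub  -28
neg  28
neg  -28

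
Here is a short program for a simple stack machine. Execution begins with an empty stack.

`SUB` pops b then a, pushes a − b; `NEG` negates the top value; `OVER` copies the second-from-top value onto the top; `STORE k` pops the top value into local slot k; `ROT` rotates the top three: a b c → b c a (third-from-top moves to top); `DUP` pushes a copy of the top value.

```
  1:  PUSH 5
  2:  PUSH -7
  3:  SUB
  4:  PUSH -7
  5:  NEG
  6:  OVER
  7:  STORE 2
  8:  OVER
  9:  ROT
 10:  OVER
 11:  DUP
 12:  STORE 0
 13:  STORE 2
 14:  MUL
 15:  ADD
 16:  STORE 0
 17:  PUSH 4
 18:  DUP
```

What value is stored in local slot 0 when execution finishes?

PUSH 5  : 5
PUSH -7 : 5 -7
SUB     : 12
PUSH -7 : 12 -7
NEG     : 12 7
OVER    : 12 7 12
STORE 2 : 12 7
OVER    : 12 7 12
ROT     : 7 12 12
OVER    : 7 12 12 12
DUP     : 7 12 12 12 12
STORE 0 : 7 12 12 12
STORE 2 : 7 12 12
MUL     : 7 144
ADD     : 151
STORE 0 : (empty)
PUSH 4  : 4
DUP     : 4 4

151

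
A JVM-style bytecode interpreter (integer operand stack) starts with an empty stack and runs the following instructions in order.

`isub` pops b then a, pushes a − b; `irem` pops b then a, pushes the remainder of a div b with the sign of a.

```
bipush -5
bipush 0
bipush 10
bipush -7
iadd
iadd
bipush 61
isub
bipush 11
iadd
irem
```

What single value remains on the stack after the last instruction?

bipush -5 → -5
bipush 0  → -5 0
bipush 10 → -5 0 10
bipush -7 → -5 0 10 -7
iadd      → -5 0 3
iadd      → -5 3
bipush 61 → -5 3 61
isub      → -5 -58
bipush 11 → -5 -58 11
iadd      → -5 -47
irem      → -5

-5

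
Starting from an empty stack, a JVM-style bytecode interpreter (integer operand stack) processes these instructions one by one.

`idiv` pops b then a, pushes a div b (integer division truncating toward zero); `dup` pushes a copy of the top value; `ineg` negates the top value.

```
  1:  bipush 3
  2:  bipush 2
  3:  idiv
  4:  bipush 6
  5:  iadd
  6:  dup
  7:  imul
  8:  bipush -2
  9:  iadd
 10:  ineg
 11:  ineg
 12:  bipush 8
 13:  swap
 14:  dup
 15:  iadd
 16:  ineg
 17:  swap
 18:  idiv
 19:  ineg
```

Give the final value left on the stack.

bipush 3  -> [3]
bipush 2  -> [3, 2]
idiv      -> [1]
bipush 6  -> [1, 6]
iadd      -> [7]
dup       -> [7, 7]
imul      -> [49]
bipush -2 -> [49, -2]
iadd      -> [47]
ineg      -> [-47]
ineg      -> [47]
bipush 8  -> [47, 8]
swap      -> [8, 47]
dup       -> [8, 47, 47]
iadd      -> [8, 94]
ineg      -> [8, -94]
swap      -> [-94, 8]
idiv      -> [-11]
ineg      -> [11]

11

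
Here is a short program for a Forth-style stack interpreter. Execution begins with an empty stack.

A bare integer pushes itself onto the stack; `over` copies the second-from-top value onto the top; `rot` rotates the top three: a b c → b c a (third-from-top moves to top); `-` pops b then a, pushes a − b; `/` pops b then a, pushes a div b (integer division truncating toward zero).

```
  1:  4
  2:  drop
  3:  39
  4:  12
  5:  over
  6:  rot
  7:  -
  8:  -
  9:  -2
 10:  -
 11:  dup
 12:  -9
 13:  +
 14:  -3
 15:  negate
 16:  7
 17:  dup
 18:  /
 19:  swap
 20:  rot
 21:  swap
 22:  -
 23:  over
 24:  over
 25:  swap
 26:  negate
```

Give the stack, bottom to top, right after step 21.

[14, 1, 5, 3]

4      : 4
drop   : (empty)
39     : 39
12     : 39 12
over   : 39 12 39
rot    : 12 39 39
-      : 12 0
-      : 12
-2     : 12 -2
-      : 14
dup    : 14 14
-9     : 14 14 -9
+      : 14 5
-3     : 14 5 -3
negate : 14 5 3
7      : 14 5 3 7
dup    : 14 5 3 7 7
/      : 14 5 3 1
swap   : 14 5 1 3
rot    : 14 1 3 5
swap   : 14 1 5 3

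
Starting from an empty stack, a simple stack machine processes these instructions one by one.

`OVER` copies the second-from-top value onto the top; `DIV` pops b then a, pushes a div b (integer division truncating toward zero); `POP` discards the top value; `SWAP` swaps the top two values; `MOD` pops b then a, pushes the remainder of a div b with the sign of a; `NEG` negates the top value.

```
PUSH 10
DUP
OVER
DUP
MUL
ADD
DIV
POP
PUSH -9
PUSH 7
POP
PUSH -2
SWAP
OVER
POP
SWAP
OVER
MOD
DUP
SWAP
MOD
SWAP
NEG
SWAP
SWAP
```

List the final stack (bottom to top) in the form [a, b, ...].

[0, 9]

PUSH 10 → [10]
DUP     → [10, 10]
OVER    → [10, 10, 10]
DUP     → [10, 10, 10, 10]
MUL     → [10, 10, 100]
ADD     → [10, 110]
DIV     → [0]
POP     → []
PUSH -9 → [-9]
PUSH 7  → [-9, 7]
POP     → [-9]
PUSH -2 → [-9, -2]
SWAP    → [-2, -9]
OVER    → [-2, -9, -2]
POP     → [-2, -9]
SWAP    → [-9, -2]
OVER    → [-9, -2, -9]
MOD     → [-9, -2]
DUP     → [-9, -2, -2]
SWAP    → [-9, -2, -2]
MOD     → [-9, 0]
SWAP    → [0, -9]
NEG     → [0, 9]
SWAP    → [9, 0]
SWAP    → [0, 9]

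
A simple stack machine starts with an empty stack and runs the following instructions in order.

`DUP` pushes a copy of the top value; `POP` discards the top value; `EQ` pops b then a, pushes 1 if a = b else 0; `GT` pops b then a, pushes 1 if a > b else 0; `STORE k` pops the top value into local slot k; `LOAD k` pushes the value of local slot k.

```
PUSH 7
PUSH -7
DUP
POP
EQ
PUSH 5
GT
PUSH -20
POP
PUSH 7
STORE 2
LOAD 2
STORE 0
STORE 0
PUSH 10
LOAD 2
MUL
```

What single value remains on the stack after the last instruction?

70

PUSH 7   → 7
PUSH -7  → 7 -7
DUP      → 7 -7 -7
POP      → 7 -7
EQ       → 0
PUSH 5   → 0 5
GT       → 0
PUSH -20 → 0 -20
POP      → 0
PUSH 7   → 0 7
STORE 2  → 0
LOAD 2   → 0 7
STORE 0  → 0
STORE 0  → (empty)
PUSH 10  → 10
LOAD 2   → 10 7
MUL      → 70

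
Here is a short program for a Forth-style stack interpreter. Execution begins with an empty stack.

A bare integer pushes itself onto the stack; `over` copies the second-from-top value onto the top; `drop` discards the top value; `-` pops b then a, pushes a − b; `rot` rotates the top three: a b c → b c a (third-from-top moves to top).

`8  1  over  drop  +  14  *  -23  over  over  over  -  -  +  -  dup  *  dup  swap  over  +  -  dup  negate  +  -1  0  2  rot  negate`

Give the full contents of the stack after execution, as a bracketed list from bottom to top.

[0, 0, 2, 1]

8      : 8
1      : 8 1
over   : 8 1 8
drop   : 8 1
+      : 9
14     : 9 14
*      : 126
-23    : 126 -23
over   : 126 -23 126
over   : 126 -23 126 -23
over   : 126 -23 126 -23 126
-      : 126 -23 126 -149
-      : 126 -23 275
+      : 126 252
-      : -126
dup    : -126 -126
*      : 15876
dup    : 15876 15876
swap   : 15876 15876
over   : 15876 15876 15876
+      : 15876 31752
-      : -15876
dup    : -15876 -15876
negate : -15876 15876
+      : 0
-1     : 0 -1
0      : 0 -1 0
2      : 0 -1 0 2
rot    : 0 0 2 -1
negate : 0 0 2 1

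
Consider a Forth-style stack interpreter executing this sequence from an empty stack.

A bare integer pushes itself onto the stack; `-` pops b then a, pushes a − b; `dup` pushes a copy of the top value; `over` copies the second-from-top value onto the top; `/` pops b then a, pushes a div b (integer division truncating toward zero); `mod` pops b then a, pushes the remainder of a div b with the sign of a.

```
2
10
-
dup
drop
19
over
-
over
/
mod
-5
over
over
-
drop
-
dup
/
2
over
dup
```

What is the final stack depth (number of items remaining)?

2    : 2
10   : 2 10
-    : -8
dup  : -8 -8
drop : -8
19   : -8 19
over : -8 19 -8
-    : -8 27
over : -8 27 -8
/    : -8 -3
mod  : -2
-5   : -2 -5
over : -2 -5 -2
over : -2 -5 -2 -5
-    : -2 -5 3
drop : -2 -5
-    : 3
dup  : 3 3
/    : 1
2    : 1 2
over : 1 2 1
dup  : 1 2 1 1

4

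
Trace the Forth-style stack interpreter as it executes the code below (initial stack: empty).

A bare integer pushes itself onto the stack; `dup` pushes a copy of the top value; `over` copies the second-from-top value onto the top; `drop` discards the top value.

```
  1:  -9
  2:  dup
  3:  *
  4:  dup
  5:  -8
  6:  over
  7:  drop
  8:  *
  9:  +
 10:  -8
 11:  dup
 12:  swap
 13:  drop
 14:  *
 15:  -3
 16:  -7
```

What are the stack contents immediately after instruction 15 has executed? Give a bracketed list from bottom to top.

[4536, -3]

-9   -> [-9]
dup  -> [-9, -9]
*    -> [81]
dup  -> [81, 81]
-8   -> [81, 81, -8]
over -> [81, 81, -8, 81]
drop -> [81, 81, -8]
*    -> [81, -648]
+    -> [-567]
-8   -> [-567, -8]
dup  -> [-567, -8, -8]
swap -> [-567, -8, -8]
drop -> [-567, -8]
*    -> [4536]
-3   -> [4536, -3]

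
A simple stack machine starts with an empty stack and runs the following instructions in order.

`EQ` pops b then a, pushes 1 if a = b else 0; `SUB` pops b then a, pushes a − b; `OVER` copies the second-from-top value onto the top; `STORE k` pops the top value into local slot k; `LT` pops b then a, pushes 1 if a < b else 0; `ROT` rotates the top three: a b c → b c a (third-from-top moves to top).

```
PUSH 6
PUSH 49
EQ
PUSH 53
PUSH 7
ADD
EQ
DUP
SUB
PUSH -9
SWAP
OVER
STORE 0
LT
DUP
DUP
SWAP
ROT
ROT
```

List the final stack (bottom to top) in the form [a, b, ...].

PUSH 6  → 6
PUSH 49 → 6 49
EQ      → 0
PUSH 53 → 0 53
PUSH 7  → 0 53 7
ADD     → 0 60
EQ      → 0
DUP     → 0 0
SUB     → 0
PUSH -9 → 0 -9
SWAP    → -9 0
OVER    → -9 0 -9
STORE 0 → -9 0
LT      → 1
DUP     → 1 1
DUP     → 1 1 1
SWAP    → 1 1 1
ROT     → 1 1 1
ROT     → 1 1 1

[1, 1, 1]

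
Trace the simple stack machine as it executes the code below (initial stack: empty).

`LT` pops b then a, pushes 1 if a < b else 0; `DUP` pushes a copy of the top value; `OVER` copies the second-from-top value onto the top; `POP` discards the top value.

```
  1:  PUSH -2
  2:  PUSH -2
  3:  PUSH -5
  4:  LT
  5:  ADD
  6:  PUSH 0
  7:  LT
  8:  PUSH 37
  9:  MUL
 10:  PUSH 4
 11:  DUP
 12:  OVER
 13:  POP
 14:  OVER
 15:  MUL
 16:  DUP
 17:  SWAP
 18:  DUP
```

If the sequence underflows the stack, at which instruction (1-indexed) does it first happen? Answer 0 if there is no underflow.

0

PUSH -2  [-2]
PUSH -2  [-2, -2]
PUSH -5  [-2, -2, -5]
LT       [-2, 0]
ADD      [-2]
PUSH 0   [-2, 0]
LT       [1]
PUSH 37  [1, 37]
MUL      [37]
PUSH 4   [37, 4]
DUP      [37, 4, 4]
OVER     [37, 4, 4, 4]
POP      [37, 4, 4]
OVER     [37, 4, 4, 4]
MUL      [37, 4, 16]
DUP      [37, 4, 16, 16]
SWAP     [37, 4, 16, 16]
DUP      [37, 4, 16, 16, 16]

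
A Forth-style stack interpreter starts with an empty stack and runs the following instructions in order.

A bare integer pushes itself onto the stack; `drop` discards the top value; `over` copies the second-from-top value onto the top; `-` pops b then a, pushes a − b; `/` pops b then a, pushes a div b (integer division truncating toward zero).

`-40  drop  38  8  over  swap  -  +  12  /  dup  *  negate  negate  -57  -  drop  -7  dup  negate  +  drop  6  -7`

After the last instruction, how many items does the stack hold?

2

-40    -> -40
drop   -> (empty)
38     -> 38
8      -> 38 8
over   -> 38 8 38
swap   -> 38 38 8
-      -> 38 30
+      -> 68
12     -> 68 12
/      -> 5
dup    -> 5 5
*      -> 25
negate -> -25
negate -> 25
-57    -> 25 -57
-      -> 82
drop   -> (empty)
-7     -> -7
dup    -> -7 -7
negate -> -7 7
+      -> 0
drop   -> (empty)
6      -> 6
-7     -> 6 -7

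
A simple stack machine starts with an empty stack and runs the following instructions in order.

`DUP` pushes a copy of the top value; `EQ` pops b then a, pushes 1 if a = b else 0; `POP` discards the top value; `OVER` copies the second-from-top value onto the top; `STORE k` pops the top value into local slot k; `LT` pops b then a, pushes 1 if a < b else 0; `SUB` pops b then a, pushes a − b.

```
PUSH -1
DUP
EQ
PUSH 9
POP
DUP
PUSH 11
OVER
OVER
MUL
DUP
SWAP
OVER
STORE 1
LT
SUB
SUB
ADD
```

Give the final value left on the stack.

PUSH -1 → -1
DUP     → -1 -1
EQ      → 1
PUSH 9  → 1 9
POP     → 1
DUP     → 1 1
PUSH 11 → 1 1 11
OVER    → 1 1 11 1
OVER    → 1 1 11 1 11
MUL     → 1 1 11 11
DUP     → 1 1 11 11 11
SWAP    → 1 1 11 11 11
OVER    → 1 1 11 11 11 11
STORE 1 → 1 1 11 11 11
LT      → 1 1 11 0
SUB     → 1 1 11
SUB     → 1 -10
ADD     → -9

-9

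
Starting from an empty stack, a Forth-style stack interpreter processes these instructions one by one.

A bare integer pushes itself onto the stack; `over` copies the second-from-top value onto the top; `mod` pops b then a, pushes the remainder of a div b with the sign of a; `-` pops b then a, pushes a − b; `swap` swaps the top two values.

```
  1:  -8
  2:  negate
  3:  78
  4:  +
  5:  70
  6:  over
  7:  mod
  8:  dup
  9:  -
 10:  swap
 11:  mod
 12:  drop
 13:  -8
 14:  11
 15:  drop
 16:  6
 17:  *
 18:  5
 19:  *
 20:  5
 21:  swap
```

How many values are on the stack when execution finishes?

2

-8     : -8
negate : 8
78     : 8 78
+      : 86
70     : 86 70
over   : 86 70 86
mod    : 86 70
dup    : 86 70 70
-      : 86 0
swap   : 0 86
mod    : 0
drop   : (empty)
-8     : -8
11     : -8 11
drop   : -8
6      : -8 6
*      : -48
5      : -48 5
*      : -240
5      : -240 5
swap   : 5 -240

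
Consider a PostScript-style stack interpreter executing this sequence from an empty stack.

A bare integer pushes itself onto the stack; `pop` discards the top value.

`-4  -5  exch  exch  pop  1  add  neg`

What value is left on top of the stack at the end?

3

-4   -> -4
-5   -> -4 -5
exch -> -5 -4
exch -> -4 -5
pop  -> -4
1    -> -4 1
add  -> -3
neg  -> 3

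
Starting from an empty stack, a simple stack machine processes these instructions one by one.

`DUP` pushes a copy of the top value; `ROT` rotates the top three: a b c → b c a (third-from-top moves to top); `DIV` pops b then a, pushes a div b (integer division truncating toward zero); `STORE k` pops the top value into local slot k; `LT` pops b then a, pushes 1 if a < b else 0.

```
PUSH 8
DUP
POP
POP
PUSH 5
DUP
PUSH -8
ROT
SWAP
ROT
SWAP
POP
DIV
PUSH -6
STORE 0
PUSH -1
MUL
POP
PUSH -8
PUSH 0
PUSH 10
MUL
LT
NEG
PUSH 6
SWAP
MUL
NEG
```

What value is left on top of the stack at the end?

PUSH 8  : [8]
DUP     : [8, 8]
POP     : [8]
POP     : []
PUSH 5  : [5]
DUP     : [5, 5]
PUSH -8 : [5, 5, -8]
ROT     : [5, -8, 5]
SWAP    : [5, 5, -8]
ROT     : [5, -8, 5]
SWAP    : [5, 5, -8]
POP     : [5, 5]
DIV     : [1]
PUSH -6 : [1, -6]
STORE 0 : [1]
PUSH -1 : [1, -1]
MUL     : [-1]
POP     : []
PUSH -8 : [-8]
PUSH 0  : [-8, 0]
PUSH 10 : [-8, 0, 10]
MUL     : [-8, 0]
LT      : [1]
NEG     : [-1]
PUSH 6  : [-1, 6]
SWAP    : [6, -1]
MUL     : [-6]
NEG     : [6]

6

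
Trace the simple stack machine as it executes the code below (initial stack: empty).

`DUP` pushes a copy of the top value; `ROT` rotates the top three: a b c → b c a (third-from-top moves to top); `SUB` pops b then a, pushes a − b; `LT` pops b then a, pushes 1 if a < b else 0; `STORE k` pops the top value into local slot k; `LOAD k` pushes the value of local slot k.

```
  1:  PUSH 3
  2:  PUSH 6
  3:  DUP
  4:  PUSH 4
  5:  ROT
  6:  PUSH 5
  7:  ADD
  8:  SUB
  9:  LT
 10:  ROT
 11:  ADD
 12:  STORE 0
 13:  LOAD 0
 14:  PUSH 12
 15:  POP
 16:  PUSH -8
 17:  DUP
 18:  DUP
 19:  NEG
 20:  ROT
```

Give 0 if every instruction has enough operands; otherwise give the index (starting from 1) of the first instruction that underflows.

10

PUSH 3 -> 3
PUSH 6 -> 3 6
DUP    -> 3 6 6
PUSH 4 -> 3 6 6 4
ROT    -> 3 6 4 6
PUSH 5 -> 3 6 4 6 5
ADD    -> 3 6 4 11
SUB    -> 3 6 -7
LT     -> 3 0
ROT  — needs 3 operands, stack has 2 → underflow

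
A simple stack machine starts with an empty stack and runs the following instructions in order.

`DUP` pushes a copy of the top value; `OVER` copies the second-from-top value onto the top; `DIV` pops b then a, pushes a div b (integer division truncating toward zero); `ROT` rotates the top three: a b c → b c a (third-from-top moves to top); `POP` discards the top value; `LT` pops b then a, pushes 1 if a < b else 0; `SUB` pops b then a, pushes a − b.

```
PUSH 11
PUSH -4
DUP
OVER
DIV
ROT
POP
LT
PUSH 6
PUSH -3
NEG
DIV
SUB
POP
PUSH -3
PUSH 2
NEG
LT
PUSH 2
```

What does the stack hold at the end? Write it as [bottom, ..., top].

[1, 2]

PUSH 11 -> [11]
PUSH -4 -> [11, -4]
DUP     -> [11, -4, -4]
OVER    -> [11, -4, -4, -4]
DIV     -> [11, -4, 1]
ROT     -> [-4, 1, 11]
POP     -> [-4, 1]
LT      -> [1]
PUSH 6  -> [1, 6]
PUSH -3 -> [1, 6, -3]
NEG     -> [1, 6, 3]
DIV     -> [1, 2]
SUB     -> [-1]
POP     -> []
PUSH -3 -> [-3]
PUSH 2  -> [-3, 2]
NEG     -> [-3, -2]
LT      -> [1]
PUSH 2  -> [1, 2]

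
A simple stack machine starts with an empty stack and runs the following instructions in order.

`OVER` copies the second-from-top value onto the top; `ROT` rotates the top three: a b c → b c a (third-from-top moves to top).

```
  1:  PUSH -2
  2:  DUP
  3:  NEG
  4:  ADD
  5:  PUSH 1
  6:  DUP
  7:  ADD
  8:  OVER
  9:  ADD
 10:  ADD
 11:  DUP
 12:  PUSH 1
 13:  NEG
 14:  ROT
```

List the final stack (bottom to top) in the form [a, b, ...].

[2, -1, 2]

PUSH -2 -> -2
DUP     -> -2 -2
NEG     -> -2 2
ADD     -> 0
PUSH 1  -> 0 1
DUP     -> 0 1 1
ADD     -> 0 2
OVER    -> 0 2 0
ADD     -> 0 2
ADD     -> 2
DUP     -> 2 2
PUSH 1  -> 2 2 1
NEG     -> 2 2 -1
ROT     -> 2 -1 2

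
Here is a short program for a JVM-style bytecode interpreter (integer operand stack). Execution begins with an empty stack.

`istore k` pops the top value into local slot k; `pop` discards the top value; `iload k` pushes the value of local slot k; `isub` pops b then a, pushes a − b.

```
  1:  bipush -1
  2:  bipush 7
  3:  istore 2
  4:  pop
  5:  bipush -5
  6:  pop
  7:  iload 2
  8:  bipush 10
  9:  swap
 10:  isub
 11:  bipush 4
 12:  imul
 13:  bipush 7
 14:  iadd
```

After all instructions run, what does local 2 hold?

bipush -1 : [-1]
bipush 7  : [-1, 7]
istore 2  : [-1]
pop       : []
bipush -5 : [-5]
pop       : []
iload 2   : [7]
bipush 10 : [7, 10]
swap      : [10, 7]
isub      : [3]
bipush 4  : [3, 4]
imul      : [12]
bipush 7  : [12, 7]
iadd      : [19]

7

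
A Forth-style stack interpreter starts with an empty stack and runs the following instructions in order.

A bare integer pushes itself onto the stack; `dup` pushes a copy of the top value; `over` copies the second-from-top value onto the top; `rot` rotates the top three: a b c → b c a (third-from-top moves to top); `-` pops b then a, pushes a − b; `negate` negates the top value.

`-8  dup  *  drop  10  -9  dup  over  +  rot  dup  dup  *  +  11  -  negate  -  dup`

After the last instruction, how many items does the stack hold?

3

-8     → -8
dup    → -8 -8
*      → 64
drop   → (empty)
10     → 10
-9     → 10 -9
dup    → 10 -9 -9
over   → 10 -9 -9 -9
+      → 10 -9 -18
rot    → -9 -18 10
dup    → -9 -18 10 10
dup    → -9 -18 10 10 10
*      → -9 -18 10 100
+      → -9 -18 110
11     → -9 -18 110 11
-      → -9 -18 99
negate → -9 -18 -99
-      → -9 81
dup    → -9 81 81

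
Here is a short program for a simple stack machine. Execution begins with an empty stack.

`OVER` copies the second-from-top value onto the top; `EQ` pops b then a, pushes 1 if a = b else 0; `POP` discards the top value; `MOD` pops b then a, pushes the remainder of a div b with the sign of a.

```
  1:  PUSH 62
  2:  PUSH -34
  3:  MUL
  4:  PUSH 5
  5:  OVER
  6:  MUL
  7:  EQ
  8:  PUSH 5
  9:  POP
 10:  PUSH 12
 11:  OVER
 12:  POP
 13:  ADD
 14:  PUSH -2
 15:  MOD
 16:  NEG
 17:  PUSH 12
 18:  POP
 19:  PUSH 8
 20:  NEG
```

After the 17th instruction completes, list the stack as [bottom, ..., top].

PUSH 62  → [62]
PUSH -34 → [62, -34]
MUL      → [-2108]
PUSH 5   → [-2108, 5]
OVER     → [-2108, 5, -2108]
MUL      → [-2108, -10540]
EQ       → [0]
PUSH 5   → [0, 5]
POP      → [0]
PUSH 12  → [0, 12]
OVER     → [0, 12, 0]
POP      → [0, 12]
ADD      → [12]
PUSH -2  → [12, -2]
MOD      → [0]
NEG      → [0]
PUSH 12  → [0, 12]

[0, 12]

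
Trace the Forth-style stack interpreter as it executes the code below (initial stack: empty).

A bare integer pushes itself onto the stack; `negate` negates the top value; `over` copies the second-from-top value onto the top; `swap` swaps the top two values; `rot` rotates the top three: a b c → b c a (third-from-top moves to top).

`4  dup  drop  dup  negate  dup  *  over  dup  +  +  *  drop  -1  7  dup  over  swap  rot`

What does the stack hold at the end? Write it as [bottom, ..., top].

4      : [4]
dup    : [4, 4]
drop   : [4]
dup    : [4, 4]
negate : [4, -4]
dup    : [4, -4, -4]
*      : [4, 16]
over   : [4, 16, 4]
dup    : [4, 16, 4, 4]
+      : [4, 16, 8]
+      : [4, 24]
*      : [96]
drop   : []
-1     : [-1]
7      : [-1, 7]
dup    : [-1, 7, 7]
over   : [-1, 7, 7, 7]
swap   : [-1, 7, 7, 7]
rot    : [-1, 7, 7, 7]

[-1, 7, 7, 7]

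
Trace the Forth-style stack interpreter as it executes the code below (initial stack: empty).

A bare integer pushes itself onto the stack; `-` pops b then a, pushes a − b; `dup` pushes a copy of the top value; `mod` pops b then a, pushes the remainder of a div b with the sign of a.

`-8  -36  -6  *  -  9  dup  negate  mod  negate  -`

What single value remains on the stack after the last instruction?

-8     → -8
-36    → -8 -36
-6     → -8 -36 -6
*      → -8 216
-      → -224
9      → -224 9
dup    → -224 9 9
negate → -224 9 -9
mod    → -224 0
negate → -224 0
-      → -224

-224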